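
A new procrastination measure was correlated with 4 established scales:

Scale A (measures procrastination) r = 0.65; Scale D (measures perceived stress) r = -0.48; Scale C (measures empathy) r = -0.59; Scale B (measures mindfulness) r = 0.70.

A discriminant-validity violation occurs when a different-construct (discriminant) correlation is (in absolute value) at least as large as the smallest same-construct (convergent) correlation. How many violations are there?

Convergent (same construct = procrastination): Scale A.
Smallest convergent = 0.65. Discriminant |r|: 0.48, 0.59, 0.70; count ≥ 0.65 → 1.

1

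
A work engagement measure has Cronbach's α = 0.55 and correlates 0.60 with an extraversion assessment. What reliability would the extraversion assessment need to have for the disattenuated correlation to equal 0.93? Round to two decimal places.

r_true = r_obs / √(r_xx · r_yy) ⇒ 0.93 = 0.60 / √(0.55 · r_yy).
√(0.55 · r_yy) = 0.60 / 0.93 = 0.6452; 0.55 · r_yy = 0.4163; r_yy = 0.4163 / 0.55 ≈ 0.76.

0.76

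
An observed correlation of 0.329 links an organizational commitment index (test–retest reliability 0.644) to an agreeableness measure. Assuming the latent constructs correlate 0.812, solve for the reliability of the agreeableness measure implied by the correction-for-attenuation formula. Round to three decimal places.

r_true = r_obs / √(r_xx · r_yy) ⇒ 0.812 = 0.329 / √(0.644 · r_yy).
√(0.644 · r_yy) = 0.329 / 0.812 = 0.4052; 0.644 · r_yy = 0.1642; r_yy = 0.1642 / 0.644 ≈ 0.255.

0.255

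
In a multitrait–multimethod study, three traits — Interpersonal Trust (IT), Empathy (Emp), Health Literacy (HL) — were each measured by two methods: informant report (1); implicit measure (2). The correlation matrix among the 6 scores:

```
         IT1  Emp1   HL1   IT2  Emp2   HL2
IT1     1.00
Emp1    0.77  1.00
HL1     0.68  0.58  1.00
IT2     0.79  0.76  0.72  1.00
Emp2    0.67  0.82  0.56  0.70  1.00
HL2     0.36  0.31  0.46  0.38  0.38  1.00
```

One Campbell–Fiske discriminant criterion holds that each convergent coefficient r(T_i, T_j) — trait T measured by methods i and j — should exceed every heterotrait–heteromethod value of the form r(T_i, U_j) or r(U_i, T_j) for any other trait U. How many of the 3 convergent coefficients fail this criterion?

1

Each convergent coefficient versus the relevant comparison correlations:
IT (methods 1·2): 0.79 vs {0.67, 0.76, 0.36, 0.72} → pass.
Emp (methods 1·2): 0.82 vs {0.76, 0.67, 0.31, 0.56} → pass.
HL (methods 1·2): 0.46 vs {0.72, 0.36, 0.56, 0.31} → fail.
1 of 3 fail.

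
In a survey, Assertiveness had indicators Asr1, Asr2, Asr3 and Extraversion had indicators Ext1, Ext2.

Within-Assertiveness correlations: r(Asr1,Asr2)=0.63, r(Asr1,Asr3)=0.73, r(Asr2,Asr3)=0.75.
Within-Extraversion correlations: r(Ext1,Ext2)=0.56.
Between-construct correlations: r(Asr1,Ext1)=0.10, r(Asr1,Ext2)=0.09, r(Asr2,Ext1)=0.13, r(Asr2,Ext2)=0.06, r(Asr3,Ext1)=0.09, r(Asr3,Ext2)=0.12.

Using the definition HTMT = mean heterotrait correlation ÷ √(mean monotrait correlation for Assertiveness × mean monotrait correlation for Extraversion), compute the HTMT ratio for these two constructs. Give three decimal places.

0.157

Mean between = 0.59/6 = 0.0983.
Mean within-Asr = 2.11/3 = 0.7033; mean within-Ext = 0.56/1 = 0.5600.
Geometric mean = √(0.7033 × 0.5600) = 0.6276.
HTMT = 0.0983 / 0.6276 = 0.157.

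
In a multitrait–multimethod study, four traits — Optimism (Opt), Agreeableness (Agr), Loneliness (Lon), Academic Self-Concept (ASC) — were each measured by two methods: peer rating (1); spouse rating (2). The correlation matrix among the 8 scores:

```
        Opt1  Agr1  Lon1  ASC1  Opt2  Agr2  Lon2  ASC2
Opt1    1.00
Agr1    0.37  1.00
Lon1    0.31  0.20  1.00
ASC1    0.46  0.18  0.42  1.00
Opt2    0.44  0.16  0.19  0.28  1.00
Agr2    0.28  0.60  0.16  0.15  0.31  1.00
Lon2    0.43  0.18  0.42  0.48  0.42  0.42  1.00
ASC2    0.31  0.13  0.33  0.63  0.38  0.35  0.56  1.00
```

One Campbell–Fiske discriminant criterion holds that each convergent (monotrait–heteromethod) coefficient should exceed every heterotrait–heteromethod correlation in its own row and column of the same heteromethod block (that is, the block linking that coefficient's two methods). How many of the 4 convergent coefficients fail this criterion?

Checking each validity diagonal entry against its comparison values:
Opt (methods 1·2): 0.44 vs {0.28, 0.16, 0.43, 0.19, 0.31, 0.28} → pass.
Agr (methods 1·2): 0.60 vs {0.16, 0.28, 0.18, 0.16, 0.13, 0.15} → pass.
Lon (methods 1·2): 0.42 vs {0.19, 0.43, 0.16, 0.18, 0.33, 0.48} → fail.
ASC (methods 1·2): 0.63 vs {0.28, 0.31, 0.15, 0.13, 0.48, 0.33} → pass.
1 of 4 fail.

1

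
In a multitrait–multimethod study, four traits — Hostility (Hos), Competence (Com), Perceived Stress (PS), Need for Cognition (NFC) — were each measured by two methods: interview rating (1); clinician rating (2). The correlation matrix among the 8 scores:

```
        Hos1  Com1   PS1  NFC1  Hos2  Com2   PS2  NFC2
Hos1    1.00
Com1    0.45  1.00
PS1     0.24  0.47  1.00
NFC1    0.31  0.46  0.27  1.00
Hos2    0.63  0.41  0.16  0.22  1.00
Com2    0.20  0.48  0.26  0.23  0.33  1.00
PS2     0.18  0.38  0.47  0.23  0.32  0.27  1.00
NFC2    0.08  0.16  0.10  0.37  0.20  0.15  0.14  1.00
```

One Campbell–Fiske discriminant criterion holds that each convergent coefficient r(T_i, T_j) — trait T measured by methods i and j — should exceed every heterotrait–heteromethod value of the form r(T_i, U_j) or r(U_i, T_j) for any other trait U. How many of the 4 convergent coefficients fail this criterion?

0

Checking each validity diagonal entry against its comparison values:
Hos (methods 1·2): 0.63 vs {0.20, 0.41, 0.18, 0.16, 0.08, 0.22} → pass.
Com (methods 1·2): 0.48 vs {0.41, 0.20, 0.38, 0.26, 0.16, 0.23} → pass.
PS (methods 1·2): 0.47 vs {0.16, 0.18, 0.26, 0.38, 0.10, 0.23} → pass.
NFC (methods 1·2): 0.37 vs {0.22, 0.08, 0.23, 0.16, 0.23, 0.10} → pass.
0 of 4 fail.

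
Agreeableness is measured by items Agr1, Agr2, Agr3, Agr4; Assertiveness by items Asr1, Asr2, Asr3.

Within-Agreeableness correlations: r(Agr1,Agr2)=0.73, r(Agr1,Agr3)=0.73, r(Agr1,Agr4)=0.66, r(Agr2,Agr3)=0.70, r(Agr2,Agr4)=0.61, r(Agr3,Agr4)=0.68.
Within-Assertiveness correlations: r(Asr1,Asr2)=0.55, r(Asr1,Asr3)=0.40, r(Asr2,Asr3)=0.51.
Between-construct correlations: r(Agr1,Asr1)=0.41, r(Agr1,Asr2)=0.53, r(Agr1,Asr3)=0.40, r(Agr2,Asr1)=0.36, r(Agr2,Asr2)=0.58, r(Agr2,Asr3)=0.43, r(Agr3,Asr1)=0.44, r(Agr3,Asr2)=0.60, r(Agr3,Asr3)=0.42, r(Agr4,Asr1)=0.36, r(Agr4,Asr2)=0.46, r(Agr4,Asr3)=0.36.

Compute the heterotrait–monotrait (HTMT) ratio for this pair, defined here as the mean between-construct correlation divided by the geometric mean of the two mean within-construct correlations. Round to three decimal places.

0.772

Mean heterotrait r = 5.35/12 = 0.4458.
Mean within-Agr = 4.11/6 = 0.6850; mean within-Asr = 1.46/3 = 0.4867.
Geometric mean = √(0.6850 × 0.4867) = 0.5774.
HTMT = 0.4458 / 0.5774 = 0.772.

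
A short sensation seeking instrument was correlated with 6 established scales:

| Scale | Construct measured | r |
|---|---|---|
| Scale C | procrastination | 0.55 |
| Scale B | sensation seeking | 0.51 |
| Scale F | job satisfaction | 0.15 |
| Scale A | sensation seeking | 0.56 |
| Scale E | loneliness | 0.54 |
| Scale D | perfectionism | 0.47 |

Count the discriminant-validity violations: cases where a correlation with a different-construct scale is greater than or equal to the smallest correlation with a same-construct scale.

2

Convergent (same construct = sensation seeking): Scale B, Scale A.
Smallest convergent = 0.51. Discriminant values: 0.55, 0.15, 0.54, 0.47; count ≥ 0.51 → 2.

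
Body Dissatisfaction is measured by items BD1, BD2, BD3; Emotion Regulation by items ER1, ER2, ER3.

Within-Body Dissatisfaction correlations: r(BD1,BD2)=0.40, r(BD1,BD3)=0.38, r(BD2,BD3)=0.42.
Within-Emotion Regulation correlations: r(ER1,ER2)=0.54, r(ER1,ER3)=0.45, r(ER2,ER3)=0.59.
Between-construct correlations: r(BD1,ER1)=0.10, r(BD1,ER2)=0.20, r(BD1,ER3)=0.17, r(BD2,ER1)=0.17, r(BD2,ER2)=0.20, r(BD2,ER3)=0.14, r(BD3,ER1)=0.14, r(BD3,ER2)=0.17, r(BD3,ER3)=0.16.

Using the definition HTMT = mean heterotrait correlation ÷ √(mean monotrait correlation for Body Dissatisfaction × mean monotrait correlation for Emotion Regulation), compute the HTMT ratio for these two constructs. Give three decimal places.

Mean between = 1.45/9 = 0.1611.
Mean within-BD = 1.20/3 = 0.4000; mean within-ER = 1.58/3 = 0.5267.
Geometric mean = √(0.4000 × 0.5267) = 0.4590.
HTMT = 0.1611 / 0.4590 = 0.351.

0.351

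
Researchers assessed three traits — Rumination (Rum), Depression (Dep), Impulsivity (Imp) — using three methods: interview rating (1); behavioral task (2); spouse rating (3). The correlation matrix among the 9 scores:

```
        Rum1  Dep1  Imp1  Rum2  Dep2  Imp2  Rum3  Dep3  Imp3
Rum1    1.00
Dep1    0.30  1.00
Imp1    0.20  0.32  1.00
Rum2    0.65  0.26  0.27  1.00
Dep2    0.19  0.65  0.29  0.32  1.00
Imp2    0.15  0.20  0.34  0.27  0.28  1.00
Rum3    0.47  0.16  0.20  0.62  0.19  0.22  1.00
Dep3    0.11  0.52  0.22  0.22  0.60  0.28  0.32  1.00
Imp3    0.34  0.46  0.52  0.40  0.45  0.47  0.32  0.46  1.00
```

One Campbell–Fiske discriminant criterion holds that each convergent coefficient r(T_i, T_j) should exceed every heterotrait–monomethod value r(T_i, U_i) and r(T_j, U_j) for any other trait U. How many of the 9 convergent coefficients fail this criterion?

0

Checking each validity diagonal entry against its comparison values:
Rum (methods 1·2): 0.65 vs {0.30, 0.32, 0.20, 0.27} → pass.
Rum (methods 1·3): 0.47 vs {0.30, 0.32, 0.20, 0.32} → pass.
Rum (methods 2·3): 0.62 vs {0.32, 0.32, 0.27, 0.32} → pass.
Dep (methods 1·2): 0.65 vs {0.30, 0.32, 0.32, 0.28} → pass.
Dep (methods 1·3): 0.52 vs {0.30, 0.32, 0.32, 0.46} → pass.
Dep (methods 2·3): 0.60 vs {0.32, 0.32, 0.28, 0.46} → pass.
Imp (methods 1·2): 0.34 vs {0.20, 0.27, 0.32, 0.28} → pass.
Imp (methods 1·3): 0.52 vs {0.20, 0.32, 0.32, 0.46} → pass.
Imp (methods 2·3): 0.47 vs {0.27, 0.32, 0.28, 0.46} → pass.
0 of 9 fail.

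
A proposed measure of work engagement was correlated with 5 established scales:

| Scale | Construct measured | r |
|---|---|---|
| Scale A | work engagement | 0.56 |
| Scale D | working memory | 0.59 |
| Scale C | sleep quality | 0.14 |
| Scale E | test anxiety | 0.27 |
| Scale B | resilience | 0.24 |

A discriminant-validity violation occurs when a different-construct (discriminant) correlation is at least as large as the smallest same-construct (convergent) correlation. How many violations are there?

1

Convergent (same construct = work engagement): Scale A.
Smallest convergent = 0.56. Discriminant values: 0.59, 0.14, 0.27, 0.24; count ≥ 0.56 → 1.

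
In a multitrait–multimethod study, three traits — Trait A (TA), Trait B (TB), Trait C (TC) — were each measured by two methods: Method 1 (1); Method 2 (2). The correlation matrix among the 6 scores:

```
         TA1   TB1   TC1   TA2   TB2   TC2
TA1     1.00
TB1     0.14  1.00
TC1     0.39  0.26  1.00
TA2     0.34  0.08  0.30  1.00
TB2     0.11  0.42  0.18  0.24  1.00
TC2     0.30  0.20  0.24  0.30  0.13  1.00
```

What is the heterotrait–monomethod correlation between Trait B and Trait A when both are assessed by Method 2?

0.24

Different traits, same method: r(TB2, TA2) = 0.24.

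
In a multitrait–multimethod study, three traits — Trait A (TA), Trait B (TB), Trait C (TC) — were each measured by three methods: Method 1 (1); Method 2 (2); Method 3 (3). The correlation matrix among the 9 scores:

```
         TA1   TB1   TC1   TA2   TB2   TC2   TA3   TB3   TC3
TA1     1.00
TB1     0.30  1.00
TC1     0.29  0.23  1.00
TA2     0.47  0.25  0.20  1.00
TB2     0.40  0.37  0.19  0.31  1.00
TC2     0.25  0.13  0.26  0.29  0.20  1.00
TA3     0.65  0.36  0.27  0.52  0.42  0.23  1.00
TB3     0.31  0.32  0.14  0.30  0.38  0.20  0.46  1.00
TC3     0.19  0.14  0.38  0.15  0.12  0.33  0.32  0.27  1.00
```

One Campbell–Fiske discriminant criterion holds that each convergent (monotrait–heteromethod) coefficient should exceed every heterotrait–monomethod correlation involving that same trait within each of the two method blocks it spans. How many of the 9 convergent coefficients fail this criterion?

3

Checking each validity diagonal entry against its comparison values:
TA (methods 1·2): 0.47 vs {0.30, 0.31, 0.29, 0.29} → pass.
TA (methods 1·3): 0.65 vs {0.30, 0.46, 0.29, 0.32} → pass.
TA (methods 2·3): 0.52 vs {0.31, 0.46, 0.29, 0.32} → pass.
TB (methods 1·2): 0.37 vs {0.30, 0.31, 0.23, 0.20} → pass.
TB (methods 1·3): 0.32 vs {0.30, 0.46, 0.23, 0.27} → fail.
TB (methods 2·3): 0.38 vs {0.31, 0.46, 0.20, 0.27} → fail.
TC (methods 1·2): 0.26 vs {0.29, 0.29, 0.23, 0.20} → fail.
TC (methods 1·3): 0.38 vs {0.29, 0.32, 0.23, 0.27} → pass.
TC (methods 2·3): 0.33 vs {0.29, 0.32, 0.20, 0.27} → pass.
3 of 9 fail.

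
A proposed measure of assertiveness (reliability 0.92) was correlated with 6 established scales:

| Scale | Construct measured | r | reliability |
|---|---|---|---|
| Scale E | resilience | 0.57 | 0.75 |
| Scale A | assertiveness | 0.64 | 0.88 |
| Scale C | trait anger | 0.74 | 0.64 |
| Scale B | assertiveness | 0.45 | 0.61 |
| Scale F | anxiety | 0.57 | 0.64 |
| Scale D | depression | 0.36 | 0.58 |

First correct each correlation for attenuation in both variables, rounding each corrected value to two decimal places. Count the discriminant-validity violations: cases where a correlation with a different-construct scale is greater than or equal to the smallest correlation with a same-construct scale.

3

Disattenuated r (r / √(r_scale · r_new)):
  Scale E (disc): 0.57 / √(0.75·0.92) = 0.69
  Scale A (conv): 0.64 / √(0.88·0.92) = 0.71
  Scale C (disc): 0.74 / √(0.64·0.92) = 0.96
  Scale B (conv): 0.45 / √(0.61·0.92) = 0.60
  Scale F (disc): 0.57 / √(0.64·0.92) = 0.74
  Scale D (disc): 0.36 / √(0.58·0.92) = 0.49
Smallest convergent = 0.60. Discriminant values: 0.69, 0.96, 0.74, 0.49; count ≥ 0.60 → 3.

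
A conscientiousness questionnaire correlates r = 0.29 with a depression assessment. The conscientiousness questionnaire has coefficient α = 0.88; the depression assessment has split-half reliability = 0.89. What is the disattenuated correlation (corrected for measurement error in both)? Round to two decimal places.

r_true = r_obs / √(r_xx · r_yy) = 0.29 / √(0.88 × 0.89) = 0.29 / √0.7832 = 0.29 / 0.8850 ≈ 0.33.

0.33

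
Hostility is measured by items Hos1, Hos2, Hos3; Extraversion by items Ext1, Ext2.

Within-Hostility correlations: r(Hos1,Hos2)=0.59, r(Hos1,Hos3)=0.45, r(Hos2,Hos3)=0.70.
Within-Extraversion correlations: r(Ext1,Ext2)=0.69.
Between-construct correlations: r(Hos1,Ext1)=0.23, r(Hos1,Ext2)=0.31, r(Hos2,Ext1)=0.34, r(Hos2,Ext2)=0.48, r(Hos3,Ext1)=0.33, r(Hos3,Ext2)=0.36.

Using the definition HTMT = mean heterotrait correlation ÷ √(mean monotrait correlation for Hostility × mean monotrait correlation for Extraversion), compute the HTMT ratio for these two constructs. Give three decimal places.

0.540

Between-construct mean = 2.05/6 = 0.3417.
Mean within-Hos = 1.74/3 = 0.5800; mean within-Ext = 0.69/1 = 0.6900.
Geometric mean = √(0.5800 × 0.6900) = 0.6326.
HTMT = 0.3417 / 0.6326 = 0.540.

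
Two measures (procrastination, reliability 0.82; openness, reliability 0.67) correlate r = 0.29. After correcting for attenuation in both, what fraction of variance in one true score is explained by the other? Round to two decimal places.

Disattenuated r = 0.29 / √(0.82 × 0.67) = 0.29 / 0.7412 = 0.3913.
Shared true-score variance = 0.3913² = 0.1531 ≈ 0.15.

0.15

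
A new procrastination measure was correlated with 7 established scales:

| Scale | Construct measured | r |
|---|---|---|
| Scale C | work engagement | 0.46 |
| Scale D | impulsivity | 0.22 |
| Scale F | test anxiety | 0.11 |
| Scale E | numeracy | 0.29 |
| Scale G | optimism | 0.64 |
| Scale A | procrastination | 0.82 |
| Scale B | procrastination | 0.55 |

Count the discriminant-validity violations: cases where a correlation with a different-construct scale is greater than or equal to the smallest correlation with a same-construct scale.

Convergent (same construct = procrastination): Scale A, Scale B.
Smallest convergent = 0.55. Discriminant values: 0.46, 0.22, 0.11, 0.29, 0.64; count ≥ 0.55 → 1.

1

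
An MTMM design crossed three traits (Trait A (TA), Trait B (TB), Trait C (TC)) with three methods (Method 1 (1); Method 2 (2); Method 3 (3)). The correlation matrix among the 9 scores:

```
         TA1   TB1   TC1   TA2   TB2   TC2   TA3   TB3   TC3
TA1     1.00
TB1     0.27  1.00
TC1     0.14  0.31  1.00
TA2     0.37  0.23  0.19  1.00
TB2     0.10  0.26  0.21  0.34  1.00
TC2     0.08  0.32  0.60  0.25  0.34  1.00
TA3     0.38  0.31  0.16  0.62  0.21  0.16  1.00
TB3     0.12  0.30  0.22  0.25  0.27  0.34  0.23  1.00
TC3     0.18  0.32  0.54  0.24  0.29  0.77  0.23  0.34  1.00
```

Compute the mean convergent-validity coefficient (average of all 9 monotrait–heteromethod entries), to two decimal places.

Convergent values: 0.37, 0.38, 0.62, 0.26, 0.30, 0.27, 0.60, 0.54, 0.77; mean = 4.11/9 = 0.46.

0.46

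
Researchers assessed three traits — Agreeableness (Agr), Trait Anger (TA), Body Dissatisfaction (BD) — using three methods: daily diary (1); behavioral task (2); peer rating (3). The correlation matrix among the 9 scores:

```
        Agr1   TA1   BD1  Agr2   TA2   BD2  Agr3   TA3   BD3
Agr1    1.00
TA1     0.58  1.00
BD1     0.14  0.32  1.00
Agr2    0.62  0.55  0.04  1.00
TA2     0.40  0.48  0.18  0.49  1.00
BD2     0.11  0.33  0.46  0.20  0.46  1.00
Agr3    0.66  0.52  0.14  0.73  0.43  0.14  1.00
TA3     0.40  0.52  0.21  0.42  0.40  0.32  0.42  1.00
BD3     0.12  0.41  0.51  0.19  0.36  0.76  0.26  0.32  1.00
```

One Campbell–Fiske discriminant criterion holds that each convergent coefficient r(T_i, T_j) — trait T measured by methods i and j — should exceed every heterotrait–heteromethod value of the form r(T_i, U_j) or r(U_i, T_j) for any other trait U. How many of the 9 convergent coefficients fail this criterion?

Each convergent coefficient versus the relevant comparison correlations:
Agr (methods 1·2): 0.62 vs {0.40, 0.55, 0.11, 0.04} → pass.
Agr (methods 1·3): 0.66 vs {0.40, 0.52, 0.12, 0.14} → pass.
Agr (methods 2·3): 0.73 vs {0.42, 0.43, 0.19, 0.14} → pass.
TA (methods 1·2): 0.48 vs {0.55, 0.40, 0.33, 0.18} → fail.
TA (methods 1·3): 0.52 vs {0.52, 0.40, 0.41, 0.21} → fail.
TA (methods 2·3): 0.40 vs {0.43, 0.42, 0.36, 0.32} → fail.
BD (methods 1·2): 0.46 vs {0.04, 0.11, 0.18, 0.33} → pass.
BD (methods 1·3): 0.51 vs {0.14, 0.12, 0.21, 0.41} → pass.
BD (methods 2·3): 0.76 vs {0.14, 0.19, 0.32, 0.36} → pass.
3 of 9 fail.

3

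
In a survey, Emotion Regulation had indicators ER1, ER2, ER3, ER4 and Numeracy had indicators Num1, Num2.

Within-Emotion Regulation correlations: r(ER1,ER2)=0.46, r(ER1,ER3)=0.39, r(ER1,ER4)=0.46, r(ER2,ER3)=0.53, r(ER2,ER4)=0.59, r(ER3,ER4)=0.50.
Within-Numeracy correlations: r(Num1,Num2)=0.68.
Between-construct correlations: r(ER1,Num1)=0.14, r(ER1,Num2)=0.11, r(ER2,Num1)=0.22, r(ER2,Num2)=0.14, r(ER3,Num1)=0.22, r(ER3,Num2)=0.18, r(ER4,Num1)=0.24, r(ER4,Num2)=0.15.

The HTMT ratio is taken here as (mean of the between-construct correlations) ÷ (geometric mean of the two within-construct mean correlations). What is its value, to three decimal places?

Mean between = 1.40/8 = 0.1750.
Mean within-ER = 2.93/6 = 0.4883; mean within-Num = 0.68/1 = 0.6800.
Geometric mean = √(0.4883 × 0.6800) = 0.5762.
HTMT = 0.1750 / 0.5762 = 0.304.

0.304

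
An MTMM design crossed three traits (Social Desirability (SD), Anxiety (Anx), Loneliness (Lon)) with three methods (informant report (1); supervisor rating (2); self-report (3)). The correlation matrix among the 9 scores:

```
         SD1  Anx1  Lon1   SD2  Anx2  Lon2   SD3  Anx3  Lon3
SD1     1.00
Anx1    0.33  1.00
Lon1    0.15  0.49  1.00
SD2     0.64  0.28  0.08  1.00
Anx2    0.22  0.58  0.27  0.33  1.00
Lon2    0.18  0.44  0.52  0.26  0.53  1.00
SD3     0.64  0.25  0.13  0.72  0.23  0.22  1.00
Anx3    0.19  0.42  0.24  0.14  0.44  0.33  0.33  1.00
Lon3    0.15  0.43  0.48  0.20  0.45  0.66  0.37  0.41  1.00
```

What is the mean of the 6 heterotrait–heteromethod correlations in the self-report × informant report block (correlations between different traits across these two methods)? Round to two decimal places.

0.23

HTHM values (method 3 × method 1): 0.25, 0.13, 0.19, 0.24, 0.15, 0.43; mean = 1.39/6 = 0.23.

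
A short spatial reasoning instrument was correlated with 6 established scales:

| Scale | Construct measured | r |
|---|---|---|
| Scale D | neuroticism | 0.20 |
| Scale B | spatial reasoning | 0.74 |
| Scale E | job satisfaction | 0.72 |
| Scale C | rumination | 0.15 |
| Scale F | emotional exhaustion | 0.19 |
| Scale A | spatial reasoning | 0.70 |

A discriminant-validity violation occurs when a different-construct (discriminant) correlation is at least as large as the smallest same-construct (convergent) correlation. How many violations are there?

Convergent (same construct = spatial reasoning): Scale B, Scale A.
Smallest convergent = 0.70. Discriminant values: 0.20, 0.72, 0.15, 0.19; count ≥ 0.70 → 1.

1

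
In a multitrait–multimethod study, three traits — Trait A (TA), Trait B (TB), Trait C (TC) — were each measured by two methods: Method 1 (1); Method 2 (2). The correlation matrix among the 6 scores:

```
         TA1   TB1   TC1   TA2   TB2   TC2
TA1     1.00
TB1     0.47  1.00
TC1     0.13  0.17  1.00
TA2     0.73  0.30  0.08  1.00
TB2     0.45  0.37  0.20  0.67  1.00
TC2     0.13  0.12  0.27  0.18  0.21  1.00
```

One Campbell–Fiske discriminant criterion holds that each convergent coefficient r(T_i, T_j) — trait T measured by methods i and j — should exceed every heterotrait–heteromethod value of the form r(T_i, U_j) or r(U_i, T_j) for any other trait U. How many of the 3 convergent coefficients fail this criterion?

Checking each validity diagonal entry against its comparison values:
TA (methods 1·2): 0.73 vs {0.45, 0.30, 0.13, 0.08} → pass.
TB (methods 1·2): 0.37 vs {0.30, 0.45, 0.12, 0.20} → fail.
TC (methods 1·2): 0.27 vs {0.08, 0.13, 0.20, 0.12} → pass.
1 of 3 fail.

1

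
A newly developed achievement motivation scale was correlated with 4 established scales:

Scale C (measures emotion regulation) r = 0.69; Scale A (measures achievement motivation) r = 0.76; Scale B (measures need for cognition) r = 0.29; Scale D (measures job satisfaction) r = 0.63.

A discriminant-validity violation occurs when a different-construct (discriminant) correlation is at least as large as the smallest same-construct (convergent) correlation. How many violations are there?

Convergent (same construct = achievement motivation): Scale A.
Smallest convergent = 0.76. Discriminant values: 0.69, 0.29, 0.63; count ≥ 0.76 → 0.

0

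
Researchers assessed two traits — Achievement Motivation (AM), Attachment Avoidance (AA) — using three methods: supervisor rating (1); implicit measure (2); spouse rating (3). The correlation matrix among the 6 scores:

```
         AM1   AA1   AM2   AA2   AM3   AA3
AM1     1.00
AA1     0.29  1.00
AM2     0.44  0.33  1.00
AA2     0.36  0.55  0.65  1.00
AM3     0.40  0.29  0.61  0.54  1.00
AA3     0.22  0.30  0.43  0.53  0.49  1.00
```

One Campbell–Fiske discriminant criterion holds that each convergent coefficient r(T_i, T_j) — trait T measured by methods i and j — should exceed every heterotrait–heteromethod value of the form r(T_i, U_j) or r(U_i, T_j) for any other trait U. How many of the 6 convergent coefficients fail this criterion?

1

Checking each validity diagonal entry against its comparison values:
AM (methods 1·2): 0.44 vs {0.36, 0.33} → pass.
AM (methods 1·3): 0.40 vs {0.22, 0.29} → pass.
AM (methods 2·3): 0.61 vs {0.43, 0.54} → pass.
AA (methods 1·2): 0.55 vs {0.33, 0.36} → pass.
AA (methods 1·3): 0.30 vs {0.29, 0.22} → pass.
AA (methods 2·3): 0.53 vs {0.54, 0.43} → fail.
1 of 6 fail.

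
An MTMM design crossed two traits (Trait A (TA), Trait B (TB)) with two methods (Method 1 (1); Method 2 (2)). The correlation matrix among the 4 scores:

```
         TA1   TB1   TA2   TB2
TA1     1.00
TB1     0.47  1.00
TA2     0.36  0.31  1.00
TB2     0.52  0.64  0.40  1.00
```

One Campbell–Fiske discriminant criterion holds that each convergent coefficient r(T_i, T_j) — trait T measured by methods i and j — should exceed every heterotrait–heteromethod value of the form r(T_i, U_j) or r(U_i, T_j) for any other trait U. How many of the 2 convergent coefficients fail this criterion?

Convergent coefficients and their comparison sets:
TA (methods 1·2): 0.36 vs {0.52, 0.31} → fail.
TB (methods 1·2): 0.64 vs {0.31, 0.52} → pass.
1 of 2 fail.

1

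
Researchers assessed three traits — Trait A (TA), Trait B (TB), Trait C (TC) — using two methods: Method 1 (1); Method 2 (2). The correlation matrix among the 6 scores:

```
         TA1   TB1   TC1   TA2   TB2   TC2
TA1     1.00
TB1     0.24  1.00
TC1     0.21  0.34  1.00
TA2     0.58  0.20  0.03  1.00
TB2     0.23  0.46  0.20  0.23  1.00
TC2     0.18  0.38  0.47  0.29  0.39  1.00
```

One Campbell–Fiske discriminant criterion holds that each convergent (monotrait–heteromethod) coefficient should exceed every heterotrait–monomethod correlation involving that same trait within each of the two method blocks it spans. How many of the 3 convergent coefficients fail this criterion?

0

Checking each validity diagonal entry against its comparison values:
TA (methods 1·2): 0.58 vs {0.24, 0.23, 0.21, 0.29} → pass.
TB (methods 1·2): 0.46 vs {0.24, 0.23, 0.34, 0.39} → pass.
TC (methods 1·2): 0.47 vs {0.21, 0.29, 0.34, 0.39} → pass.
0 of 3 fail.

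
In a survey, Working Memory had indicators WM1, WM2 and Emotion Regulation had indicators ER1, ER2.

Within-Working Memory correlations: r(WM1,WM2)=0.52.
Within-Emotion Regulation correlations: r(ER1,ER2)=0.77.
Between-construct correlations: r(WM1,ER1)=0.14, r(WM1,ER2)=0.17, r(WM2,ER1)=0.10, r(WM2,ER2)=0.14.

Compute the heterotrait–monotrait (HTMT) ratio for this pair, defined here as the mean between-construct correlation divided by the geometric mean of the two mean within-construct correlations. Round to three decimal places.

Mean heterotrait r = 0.55/4 = 0.1375.
Mean within-WM = 0.52/1 = 0.5200; mean within-ER = 0.77/1 = 0.7700.
Geometric mean = √(0.5200 × 0.7700) = 0.6328.
HTMT = 0.1375 / 0.6328 = 0.217.

0.217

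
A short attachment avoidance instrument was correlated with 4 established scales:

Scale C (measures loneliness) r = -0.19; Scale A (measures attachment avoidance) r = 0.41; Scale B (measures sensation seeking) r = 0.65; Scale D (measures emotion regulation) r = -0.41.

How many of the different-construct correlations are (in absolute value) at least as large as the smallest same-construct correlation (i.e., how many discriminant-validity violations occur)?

Convergent (same construct = attachment avoidance): Scale A.
Smallest convergent = 0.41. Discriminant |r|: 0.19, 0.65, 0.41; count ≥ 0.41 → 2.

2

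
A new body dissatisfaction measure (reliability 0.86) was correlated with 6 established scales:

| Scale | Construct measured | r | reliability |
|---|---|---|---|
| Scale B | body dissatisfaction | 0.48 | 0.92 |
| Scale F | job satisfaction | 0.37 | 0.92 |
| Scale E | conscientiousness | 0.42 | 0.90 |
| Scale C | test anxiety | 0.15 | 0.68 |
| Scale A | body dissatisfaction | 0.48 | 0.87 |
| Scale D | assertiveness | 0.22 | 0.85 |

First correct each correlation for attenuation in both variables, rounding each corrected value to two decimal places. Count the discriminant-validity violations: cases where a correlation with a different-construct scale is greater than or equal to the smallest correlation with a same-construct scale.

Disattenuated r (r / √(r_scale · r_new)):
  Scale B (conv): 0.48 / √(0.92·0.86) = 0.54
  Scale F (disc): 0.37 / √(0.92·0.86) = 0.42
  Scale E (disc): 0.42 / √(0.90·0.86) = 0.48
  Scale C (disc): 0.15 / √(0.68·0.86) = 0.20
  Scale A (conv): 0.48 / √(0.87·0.86) = 0.55
  Scale D (disc): 0.22 / √(0.85·0.86) = 0.26
Smallest convergent = 0.54. Discriminant values: 0.42, 0.48, 0.20, 0.26; count ≥ 0.54 → 0.

0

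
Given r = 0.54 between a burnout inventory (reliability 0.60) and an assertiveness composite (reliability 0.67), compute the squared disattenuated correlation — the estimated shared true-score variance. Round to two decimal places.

0.73

Disattenuated r = 0.54 / √(0.60 × 0.67) = 0.54 / 0.6340 = 0.8517.
Shared true-score variance = 0.8517² = 0.7254 ≈ 0.73.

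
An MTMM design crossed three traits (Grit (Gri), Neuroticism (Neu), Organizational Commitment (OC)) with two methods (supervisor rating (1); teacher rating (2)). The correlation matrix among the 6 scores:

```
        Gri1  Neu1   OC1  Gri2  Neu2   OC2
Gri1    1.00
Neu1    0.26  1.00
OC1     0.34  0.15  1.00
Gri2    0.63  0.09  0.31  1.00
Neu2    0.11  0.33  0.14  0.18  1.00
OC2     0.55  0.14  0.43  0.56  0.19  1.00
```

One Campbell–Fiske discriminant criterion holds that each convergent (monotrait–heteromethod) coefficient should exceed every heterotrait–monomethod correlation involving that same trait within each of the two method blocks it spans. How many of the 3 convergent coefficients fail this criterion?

Convergent coefficients and their comparison sets:
Gri (methods 1·2): 0.63 vs {0.26, 0.18, 0.34, 0.56} → pass.
Neu (methods 1·2): 0.33 vs {0.26, 0.18, 0.15, 0.19} → pass.
OC (methods 1·2): 0.43 vs {0.34, 0.56, 0.15, 0.19} → fail.
1 of 3 fail.

1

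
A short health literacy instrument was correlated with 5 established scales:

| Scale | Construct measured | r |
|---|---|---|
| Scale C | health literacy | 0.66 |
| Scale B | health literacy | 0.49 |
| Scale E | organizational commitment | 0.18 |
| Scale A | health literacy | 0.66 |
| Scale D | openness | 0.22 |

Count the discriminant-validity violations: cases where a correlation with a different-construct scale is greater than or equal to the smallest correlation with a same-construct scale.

0

Convergent (same construct = health literacy): Scale C, Scale B, Scale A.
Smallest convergent = 0.49. Discriminant values: 0.18, 0.22; count ≥ 0.49 → 0.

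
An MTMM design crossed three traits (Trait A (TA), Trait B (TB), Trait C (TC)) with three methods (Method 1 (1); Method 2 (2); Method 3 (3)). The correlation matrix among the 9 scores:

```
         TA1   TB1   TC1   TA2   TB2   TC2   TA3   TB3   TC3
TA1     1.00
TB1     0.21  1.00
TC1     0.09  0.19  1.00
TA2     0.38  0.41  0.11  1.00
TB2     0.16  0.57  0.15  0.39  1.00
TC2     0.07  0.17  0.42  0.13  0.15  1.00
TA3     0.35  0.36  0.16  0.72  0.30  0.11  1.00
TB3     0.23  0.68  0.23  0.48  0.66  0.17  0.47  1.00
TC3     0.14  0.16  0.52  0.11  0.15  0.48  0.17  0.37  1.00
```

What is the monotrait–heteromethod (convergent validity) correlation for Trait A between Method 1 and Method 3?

Same trait (TA), different methods: r(TA1, TA3) = 0.35.

0.35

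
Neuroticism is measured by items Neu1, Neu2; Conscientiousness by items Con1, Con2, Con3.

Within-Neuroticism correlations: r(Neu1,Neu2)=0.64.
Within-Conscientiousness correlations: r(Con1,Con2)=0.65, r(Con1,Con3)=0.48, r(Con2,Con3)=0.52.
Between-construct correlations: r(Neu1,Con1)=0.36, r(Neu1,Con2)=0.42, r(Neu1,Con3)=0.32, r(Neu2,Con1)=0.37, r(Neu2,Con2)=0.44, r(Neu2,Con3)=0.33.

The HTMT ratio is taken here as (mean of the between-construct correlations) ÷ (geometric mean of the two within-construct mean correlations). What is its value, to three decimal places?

Mean between = 2.24/6 = 0.3733.
Mean within-Neu = 0.64/1 = 0.6400; mean within-Con = 1.65/3 = 0.5500.
Geometric mean = √(0.6400 × 0.5500) = 0.5933.
HTMT = 0.3733 / 0.5933 = 0.629.

0.629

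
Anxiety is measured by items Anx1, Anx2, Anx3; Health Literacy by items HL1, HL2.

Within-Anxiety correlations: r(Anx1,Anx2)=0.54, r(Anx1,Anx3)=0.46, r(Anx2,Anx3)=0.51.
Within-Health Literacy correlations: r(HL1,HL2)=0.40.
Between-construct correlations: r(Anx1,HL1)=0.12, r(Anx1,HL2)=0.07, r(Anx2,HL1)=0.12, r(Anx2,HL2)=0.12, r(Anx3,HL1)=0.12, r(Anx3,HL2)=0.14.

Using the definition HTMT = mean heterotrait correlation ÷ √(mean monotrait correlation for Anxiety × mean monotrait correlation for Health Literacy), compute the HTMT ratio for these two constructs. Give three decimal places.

0.256

Mean heterotrait r = 0.69/6 = 0.1150.
Mean within-Anx = 1.51/3 = 0.5033; mean within-HL = 0.40/1 = 0.4000.
Geometric mean = √(0.5033 × 0.4000) = 0.4487.
HTMT = 0.1150 / 0.4487 = 0.256.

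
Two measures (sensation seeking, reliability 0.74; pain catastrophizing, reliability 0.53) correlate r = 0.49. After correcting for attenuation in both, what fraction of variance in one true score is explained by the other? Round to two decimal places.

0.61

Disattenuated r = 0.49 / √(0.74 × 0.53) = 0.49 / 0.6263 = 0.7824.
Shared true-score variance = 0.7824² = 0.6121 ≈ 0.61.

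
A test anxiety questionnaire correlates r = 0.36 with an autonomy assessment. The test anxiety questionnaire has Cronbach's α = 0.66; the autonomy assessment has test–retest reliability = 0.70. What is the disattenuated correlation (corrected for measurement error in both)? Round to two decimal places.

r_true = r_obs / √(r_xx · r_yy) = 0.36 / √(0.66 × 0.70) = 0.36 / √0.4620 = 0.36 / 0.6797 ≈ 0.53.

0.53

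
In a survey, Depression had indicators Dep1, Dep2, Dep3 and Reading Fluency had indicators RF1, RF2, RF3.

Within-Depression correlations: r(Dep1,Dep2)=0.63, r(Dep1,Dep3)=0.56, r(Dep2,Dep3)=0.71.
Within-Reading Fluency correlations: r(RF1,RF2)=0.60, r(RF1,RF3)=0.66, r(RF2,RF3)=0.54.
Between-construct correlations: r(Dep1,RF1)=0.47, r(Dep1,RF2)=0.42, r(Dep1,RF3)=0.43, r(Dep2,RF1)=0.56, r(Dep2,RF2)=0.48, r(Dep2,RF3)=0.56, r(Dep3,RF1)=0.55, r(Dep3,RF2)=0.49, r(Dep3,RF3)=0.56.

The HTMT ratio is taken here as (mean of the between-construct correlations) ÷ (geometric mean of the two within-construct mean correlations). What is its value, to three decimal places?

0.815

Mean between = 4.52/9 = 0.5022.
Mean within-Dep = 1.90/3 = 0.6333; mean within-RF = 1.80/3 = 0.6000.
Geometric mean = √(0.6333 × 0.6000) = 0.6164.
HTMT = 0.5022 / 0.6164 = 0.815.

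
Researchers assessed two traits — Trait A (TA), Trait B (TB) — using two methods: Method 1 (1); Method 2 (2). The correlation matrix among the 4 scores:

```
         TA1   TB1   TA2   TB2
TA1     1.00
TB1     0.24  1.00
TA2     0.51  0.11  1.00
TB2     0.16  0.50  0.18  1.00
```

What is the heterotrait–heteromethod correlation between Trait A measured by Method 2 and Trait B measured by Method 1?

Different traits and methods: r(TA2, TB1) = 0.11.

0.11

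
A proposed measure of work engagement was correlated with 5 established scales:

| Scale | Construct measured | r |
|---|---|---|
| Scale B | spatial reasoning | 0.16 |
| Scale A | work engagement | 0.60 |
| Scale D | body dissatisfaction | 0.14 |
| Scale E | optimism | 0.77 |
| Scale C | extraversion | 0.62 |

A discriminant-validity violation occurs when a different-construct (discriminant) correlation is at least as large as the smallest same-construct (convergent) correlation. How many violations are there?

Convergent (same construct = work engagement): Scale A.
Smallest convergent = 0.60. Discriminant values: 0.16, 0.14, 0.77, 0.62; count ≥ 0.60 → 2.

2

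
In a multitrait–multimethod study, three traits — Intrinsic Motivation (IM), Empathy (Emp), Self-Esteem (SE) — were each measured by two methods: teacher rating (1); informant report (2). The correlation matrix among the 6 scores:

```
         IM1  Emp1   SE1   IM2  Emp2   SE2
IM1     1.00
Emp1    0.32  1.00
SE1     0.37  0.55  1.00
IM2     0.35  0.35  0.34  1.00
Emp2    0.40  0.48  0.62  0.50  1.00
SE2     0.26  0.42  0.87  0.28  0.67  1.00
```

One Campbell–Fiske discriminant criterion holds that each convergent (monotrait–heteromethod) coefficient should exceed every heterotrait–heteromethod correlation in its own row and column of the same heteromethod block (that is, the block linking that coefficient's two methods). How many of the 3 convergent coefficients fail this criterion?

2

Checking each validity diagonal entry against its comparison values:
IM (methods 1·2): 0.35 vs {0.40, 0.35, 0.26, 0.34} → fail.
Emp (methods 1·2): 0.48 vs {0.35, 0.40, 0.42, 0.62} → fail.
SE (methods 1·2): 0.87 vs {0.34, 0.26, 0.62, 0.42} → pass.
2 of 3 fail.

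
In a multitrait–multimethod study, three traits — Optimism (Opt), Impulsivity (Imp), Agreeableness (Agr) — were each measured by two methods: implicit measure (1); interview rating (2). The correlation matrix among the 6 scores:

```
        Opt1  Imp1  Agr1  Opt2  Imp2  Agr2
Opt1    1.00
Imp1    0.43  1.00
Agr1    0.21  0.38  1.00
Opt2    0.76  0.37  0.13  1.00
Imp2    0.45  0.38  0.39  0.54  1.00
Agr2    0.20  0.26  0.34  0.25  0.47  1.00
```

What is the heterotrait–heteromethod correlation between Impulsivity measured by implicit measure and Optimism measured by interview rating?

Different traits and methods: r(Imp1, Opt2) = 0.37.

0.37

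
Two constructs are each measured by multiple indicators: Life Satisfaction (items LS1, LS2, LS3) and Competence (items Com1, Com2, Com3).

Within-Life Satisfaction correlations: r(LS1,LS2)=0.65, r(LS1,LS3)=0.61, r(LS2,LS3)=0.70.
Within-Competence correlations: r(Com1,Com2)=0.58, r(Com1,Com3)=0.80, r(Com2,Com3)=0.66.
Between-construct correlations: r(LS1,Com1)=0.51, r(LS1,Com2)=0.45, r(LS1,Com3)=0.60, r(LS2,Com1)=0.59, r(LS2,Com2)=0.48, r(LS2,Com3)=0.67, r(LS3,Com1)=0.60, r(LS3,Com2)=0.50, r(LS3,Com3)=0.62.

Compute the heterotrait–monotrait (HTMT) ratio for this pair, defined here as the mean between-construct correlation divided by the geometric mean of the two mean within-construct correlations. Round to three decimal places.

Mean between = 5.02/9 = 0.5578.
Mean within-LS = 1.96/3 = 0.6533; mean within-Com = 2.04/3 = 0.6800.
Geometric mean = √(0.6533 × 0.6800) = 0.6665.
HTMT = 0.5578 / 0.6665 = 0.837.

0.837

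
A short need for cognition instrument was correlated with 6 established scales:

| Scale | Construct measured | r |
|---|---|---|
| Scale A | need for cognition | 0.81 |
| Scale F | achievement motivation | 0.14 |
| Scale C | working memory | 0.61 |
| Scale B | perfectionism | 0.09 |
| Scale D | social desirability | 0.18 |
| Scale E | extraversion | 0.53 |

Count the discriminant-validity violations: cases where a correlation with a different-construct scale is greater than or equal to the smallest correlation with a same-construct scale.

0

Convergent (same construct = need for cognition): Scale A.
Smallest convergent = 0.81. Discriminant values: 0.14, 0.61, 0.09, 0.18, 0.53; count ≥ 0.81 → 0.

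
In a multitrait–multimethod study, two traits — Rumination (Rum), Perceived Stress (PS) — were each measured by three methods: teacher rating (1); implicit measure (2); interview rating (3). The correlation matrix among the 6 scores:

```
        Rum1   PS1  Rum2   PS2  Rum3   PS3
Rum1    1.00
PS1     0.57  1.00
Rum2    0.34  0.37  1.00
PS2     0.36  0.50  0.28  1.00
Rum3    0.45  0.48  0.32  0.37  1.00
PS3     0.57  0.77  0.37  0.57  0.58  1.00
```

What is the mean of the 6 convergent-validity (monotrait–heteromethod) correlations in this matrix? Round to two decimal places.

0.49

Convergent values: 0.34, 0.45, 0.32, 0.50, 0.77, 0.57; mean = 2.95/6 = 0.49.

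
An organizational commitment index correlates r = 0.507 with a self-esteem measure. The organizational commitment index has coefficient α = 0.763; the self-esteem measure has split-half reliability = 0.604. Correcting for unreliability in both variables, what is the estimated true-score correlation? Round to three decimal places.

0.747

r_true = r_obs / √(r_xx · r_yy) = 0.507 / √(0.763 × 0.604) = 0.507 / √0.460852 = 0.507 / 0.6789 ≈ 0.747.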